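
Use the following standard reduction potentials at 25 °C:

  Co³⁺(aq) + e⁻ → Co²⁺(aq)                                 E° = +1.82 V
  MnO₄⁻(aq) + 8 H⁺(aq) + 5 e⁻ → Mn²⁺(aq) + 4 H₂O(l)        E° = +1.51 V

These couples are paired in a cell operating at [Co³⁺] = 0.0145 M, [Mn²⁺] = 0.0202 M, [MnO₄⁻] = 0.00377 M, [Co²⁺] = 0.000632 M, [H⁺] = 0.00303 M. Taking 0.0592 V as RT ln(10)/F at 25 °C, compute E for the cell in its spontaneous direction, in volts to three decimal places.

Co³⁺/Co²⁺ is the cathode (higher E°), MnO₄⁻/Mn²⁺ the anode: E°cell = +1.82 − (+1.51) = +0.31 V, n = 5.
Overall: 5 Co³⁺(aq) + Mn²⁺(aq) + 4 H₂O(l) → 5 Co²⁺(aq) + MnO₄⁻(aq) + 8 H⁺(aq)
Q = [Co²⁺]^5·[MnO₄⁻]·[H⁺]^8 / ([Co³⁺]^5·[Mn²⁺]); log Q = -27.681.
E = E° − (0.0592/n) log Q = +0.31 − (0.0592/5)(-27.681) = +0.638 V.

+0.638 V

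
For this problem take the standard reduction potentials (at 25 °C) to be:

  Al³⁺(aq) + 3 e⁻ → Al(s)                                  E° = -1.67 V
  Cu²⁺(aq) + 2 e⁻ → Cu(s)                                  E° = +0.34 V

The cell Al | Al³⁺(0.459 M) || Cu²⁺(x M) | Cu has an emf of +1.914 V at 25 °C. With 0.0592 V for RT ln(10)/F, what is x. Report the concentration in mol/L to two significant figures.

0.00034 M

Cu²⁺/Cu is the cathode, Al³⁺/Al the anode: E°cell = +2.01 V, n = 6.
Overall reaction: 3 Cu²⁺(aq) + 2 Al(s) → 3 Cu(s) + 2 Al³⁺(aq); Q = [Al³⁺]^2/[Cu²⁺]^3.
From E = E° − (0.0592/n) log Q: log Q = (E° − E)·n/0.0592 = (+2.01 − (+1.914))·6/0.0592 = 9.7297.
So 3·log[Cu²⁺] = 2·log(0.459) − log Q = -0.6764 − (9.7297) = -10.4061; log[Cu²⁺] = -10.4061 / 3 = -3.4687; [Cu²⁺] = 10^(-3.4687) ≈ 0.00034 M.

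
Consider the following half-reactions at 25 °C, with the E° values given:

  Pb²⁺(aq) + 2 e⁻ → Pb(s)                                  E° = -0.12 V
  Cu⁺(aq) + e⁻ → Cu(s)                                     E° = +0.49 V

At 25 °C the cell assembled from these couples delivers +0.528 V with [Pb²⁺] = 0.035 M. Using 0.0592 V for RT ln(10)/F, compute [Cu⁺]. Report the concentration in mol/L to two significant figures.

0.0077 M

Cu⁺/Cu is the cathode, Pb²⁺/Pb the anode: E°cell = +0.61 V, n = 2.
Overall reaction: 2 Cu⁺(aq) + Pb(s) → 2 Cu(s) + Pb²⁺(aq); Q = [Pb²⁺]^1/[Cu⁺]^2.
From E = E° − (0.0592/n) log Q: log Q = (E° − E)·n/0.0592 = (+0.61 − (+0.528))·2/0.0592 = 2.7703.
So 2·log[Cu⁺] = 1·log(0.035) − log Q = -1.4559 − (2.7703) = -4.2262; log[Cu⁺] = -4.2262 / 2 = -2.1131; [Cu⁺] = 10^(-2.1131) ≈ 0.0077 M.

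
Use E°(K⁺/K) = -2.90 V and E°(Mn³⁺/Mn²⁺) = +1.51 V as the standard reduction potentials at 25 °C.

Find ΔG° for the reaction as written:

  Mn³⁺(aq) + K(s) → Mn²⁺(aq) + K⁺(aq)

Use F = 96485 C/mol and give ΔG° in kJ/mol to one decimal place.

As written, Mn³⁺/Mn²⁺ is reduced (cathode) and K⁺/K is oxidised (anode), so E°cell = (+1.51) − (-2.90) = +4.41 V.
Balancing electrons gives n = 1.
ΔG° = −nFE° = −(1)(96485)(+4.41) = -425,499 J = -425.5 kJ/mol.

-425.5 kJ/mol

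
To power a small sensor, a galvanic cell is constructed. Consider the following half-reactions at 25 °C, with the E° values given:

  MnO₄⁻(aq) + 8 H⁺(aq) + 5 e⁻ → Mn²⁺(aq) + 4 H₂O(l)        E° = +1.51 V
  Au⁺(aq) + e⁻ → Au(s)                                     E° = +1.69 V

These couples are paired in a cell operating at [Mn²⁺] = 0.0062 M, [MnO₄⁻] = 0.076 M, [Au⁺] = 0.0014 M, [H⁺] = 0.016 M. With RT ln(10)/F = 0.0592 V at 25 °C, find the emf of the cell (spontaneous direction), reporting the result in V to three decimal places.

+0.168 V

Au⁺/Au is the cathode (higher E°), MnO₄⁻/Mn²⁺ the anode: E°cell = +1.69 − (+1.51) = +0.18 V, n = 5.
Overall: 5 Au⁺(aq) + Mn²⁺(aq) + 4 H₂O(l) → 5 Au(s) + MnO₄⁻(aq) + 8 H⁺(aq)
Q = [MnO₄⁻]·[H⁺]^8 / ([Au⁺]^5·[Mn²⁺]); log Q = 0.991.
E = E° − (0.0592/n) log Q = +0.18 − (0.0592/5)(0.991) = +0.168 V.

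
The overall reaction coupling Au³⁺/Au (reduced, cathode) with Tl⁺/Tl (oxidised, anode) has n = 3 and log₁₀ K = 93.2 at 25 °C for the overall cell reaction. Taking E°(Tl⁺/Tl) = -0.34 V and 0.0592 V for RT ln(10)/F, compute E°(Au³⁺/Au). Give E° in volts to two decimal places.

E°cell = (0.0592/n)·log K = (0.0592/3)(93.2) = +1.839 V.
Since Au³⁺/Au is the cathode and Tl⁺/Tl the anode, E°cell = E°(Au³⁺/Au) − E°(Tl⁺/Tl).
So E°(Au³⁺/Au) = E°cell + E°(Tl⁺/Tl) = +1.839 + (-0.34) = +1.50 V.

+1.50 V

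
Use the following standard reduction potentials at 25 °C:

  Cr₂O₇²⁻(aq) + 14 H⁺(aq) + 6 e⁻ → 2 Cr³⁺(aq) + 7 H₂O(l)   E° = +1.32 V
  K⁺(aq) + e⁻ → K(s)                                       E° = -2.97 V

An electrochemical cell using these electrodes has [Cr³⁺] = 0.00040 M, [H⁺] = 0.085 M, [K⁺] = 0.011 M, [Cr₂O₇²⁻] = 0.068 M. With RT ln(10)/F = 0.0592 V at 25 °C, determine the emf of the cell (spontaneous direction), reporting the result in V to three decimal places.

Cr₂O₇²⁻/Cr³⁺ is the cathode (higher E°), K⁺/K the anode: E°cell = +1.32 − (-2.97) = +4.29 V, n = 6.
Overall: Cr₂O₇²⁻(aq) + 14 H⁺(aq) + 6 K(s) → 2 Cr³⁺(aq) + 7 H₂O(l) + 6 K⁺(aq)
Q = [Cr³⁺]^2·[K⁺]^6 / ([Cr₂O₇²⁻]·[H⁺]^14); log Q = -2.392.
E = E° − (0.0592/n) log Q = +4.29 − (0.0592/6)(-2.392) = +4.314 V.

+4.314 V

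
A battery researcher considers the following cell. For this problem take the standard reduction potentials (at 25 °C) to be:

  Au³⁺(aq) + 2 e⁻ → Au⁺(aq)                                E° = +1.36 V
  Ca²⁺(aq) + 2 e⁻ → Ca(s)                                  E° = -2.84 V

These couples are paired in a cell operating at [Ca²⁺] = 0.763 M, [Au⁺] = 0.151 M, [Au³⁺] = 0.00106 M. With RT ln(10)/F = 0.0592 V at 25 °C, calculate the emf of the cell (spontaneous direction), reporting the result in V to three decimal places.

Au³⁺/Au⁺ is the cathode (higher E°), Ca²⁺/Ca the anode: E°cell = +1.36 − (-2.84) = +4.20 V, n = 2.
Overall: Au³⁺(aq) + Ca(s) → Au⁺(aq) + Ca²⁺(aq)
Q = [Au⁺]·[Ca²⁺] / ([Au³⁺]); log Q = 2.036.
E = E° − (0.0592/n) log Q = +4.20 − (0.0592/2)(2.036) = +4.140 V.

+4.140 V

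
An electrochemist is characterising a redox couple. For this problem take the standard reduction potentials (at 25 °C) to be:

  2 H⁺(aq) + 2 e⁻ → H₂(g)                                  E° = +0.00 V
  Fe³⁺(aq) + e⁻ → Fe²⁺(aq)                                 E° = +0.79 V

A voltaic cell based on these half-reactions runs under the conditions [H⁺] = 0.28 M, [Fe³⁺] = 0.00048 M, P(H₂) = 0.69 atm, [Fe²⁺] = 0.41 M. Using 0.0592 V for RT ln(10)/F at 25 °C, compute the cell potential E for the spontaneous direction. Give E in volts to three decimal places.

Fe³⁺/Fe²⁺ is the cathode (higher E°), H⁺/H₂ the anode: E°cell = +0.79 − (+0.00) = +0.79 V, n = 2.
Overall: 2 Fe³⁺(aq) + H₂(g) → 2 Fe²⁺(aq) + 2 H⁺(aq)
Q = [Fe²⁺]^2·[H⁺]^2 / ([Fe³⁺]^2·P(H₂)); log Q = 4.919.
E = E° − (0.0592/n) log Q = +0.79 − (0.0592/2)(4.919) = +0.644 V.

+0.644 V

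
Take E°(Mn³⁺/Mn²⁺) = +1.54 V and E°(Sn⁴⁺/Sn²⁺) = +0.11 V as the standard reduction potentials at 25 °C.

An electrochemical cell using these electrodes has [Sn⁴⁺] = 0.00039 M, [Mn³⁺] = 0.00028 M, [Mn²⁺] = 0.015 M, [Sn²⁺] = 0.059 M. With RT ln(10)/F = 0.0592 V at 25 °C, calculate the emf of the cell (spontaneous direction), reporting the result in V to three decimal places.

+1.392 V

Mn³⁺/Mn²⁺ is the cathode (higher E°), Sn⁴⁺/Sn²⁺ the anode: E°cell = +1.54 − (+0.11) = +1.43 V, n = 2.
Overall: 2 Mn³⁺(aq) + Sn²⁺(aq) → 2 Mn²⁺(aq) + Sn⁴⁺(aq)
Q = [Mn²⁺]^2·[Sn⁴⁺] / ([Mn³⁺]^2·[Sn²⁺]); log Q = 1.278.
E = E° − (0.0592/n) log Q = +1.43 − (0.0592/2)(1.278) = +1.392 V.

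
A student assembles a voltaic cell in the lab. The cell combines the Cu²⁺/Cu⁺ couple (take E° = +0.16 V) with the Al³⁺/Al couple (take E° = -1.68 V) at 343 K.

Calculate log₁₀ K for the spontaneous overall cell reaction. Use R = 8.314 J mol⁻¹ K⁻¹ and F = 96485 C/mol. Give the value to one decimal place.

Cathode: Cu²⁺/Cu⁺; anode: Al³⁺/Al. E°cell = (+0.16) − (-1.68) = +1.84 V, with n = 3.
ΔG° = −nFE° = −RT ln K, so ln K = nFE°/(RT) = (3)(96485)(+1.84) / ((8.314)(343)) = 186.765.
log₁₀ K = 186.765 / ln 10 = 81.1.

81.1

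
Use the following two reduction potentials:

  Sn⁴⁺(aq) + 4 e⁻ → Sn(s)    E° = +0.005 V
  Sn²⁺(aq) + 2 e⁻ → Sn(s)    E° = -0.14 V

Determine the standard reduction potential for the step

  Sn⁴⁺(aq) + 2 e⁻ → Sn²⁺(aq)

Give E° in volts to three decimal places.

+0.150 V

Sequential free energies add, so n₃E°₃ = n₁E°₁ + n₂E°₂.
With n₃ = 4, and the known step contributing 2×(-0.14) V, the unknown satisfies 2·E° = 4×(+0.005) − 2×(-0.14) = +0.300.
E° = +0.300 / 2 = +0.150 V.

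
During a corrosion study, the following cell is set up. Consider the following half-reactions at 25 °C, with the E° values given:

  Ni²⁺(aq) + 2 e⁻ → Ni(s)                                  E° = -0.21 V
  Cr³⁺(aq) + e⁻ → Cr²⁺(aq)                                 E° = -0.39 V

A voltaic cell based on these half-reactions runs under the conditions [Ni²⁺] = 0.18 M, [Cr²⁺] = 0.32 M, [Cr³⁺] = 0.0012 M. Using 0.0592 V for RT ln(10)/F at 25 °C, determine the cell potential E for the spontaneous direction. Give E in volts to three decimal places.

Ni²⁺/Ni is the cathode (higher E°), Cr³⁺/Cr²⁺ the anode: E°cell = -0.21 − (-0.39) = +0.18 V, n = 2.
Overall: Ni²⁺(aq) + 2 Cr²⁺(aq) → Ni(s) + 2 Cr³⁺(aq)
Q = [Cr³⁺]^2 / ([Ni²⁺]·[Cr²⁺]^2); log Q = -4.107.
E = E° − (0.0592/n) log Q = +0.18 − (0.0592/2)(-4.107) = +0.302 V.

+0.302 V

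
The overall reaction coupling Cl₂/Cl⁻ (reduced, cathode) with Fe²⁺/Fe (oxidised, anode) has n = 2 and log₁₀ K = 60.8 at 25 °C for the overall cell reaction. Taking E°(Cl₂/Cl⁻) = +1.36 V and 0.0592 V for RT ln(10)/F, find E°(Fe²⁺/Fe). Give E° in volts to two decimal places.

E°cell = (0.0592/n)·log K = (0.0592/2)(60.8) = +1.800 V.
Since Cl₂/Cl⁻ is the cathode and Fe²⁺/Fe the anode, E°cell = E°(Cl₂/Cl⁻) − E°(Fe²⁺/Fe).
So E°(Fe²⁺/Fe) = E°(Cl₂/Cl⁻) − E°cell = (+1.36) − (+1.800) = -0.44 V.

-0.44 V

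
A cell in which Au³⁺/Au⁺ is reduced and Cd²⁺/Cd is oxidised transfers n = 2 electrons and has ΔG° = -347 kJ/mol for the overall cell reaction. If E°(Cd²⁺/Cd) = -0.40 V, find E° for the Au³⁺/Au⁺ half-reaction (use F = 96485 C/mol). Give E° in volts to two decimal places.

E°cell = −ΔG°/(nF) = −(-347×10³)/((2)(96485)) = +1.798 V.
Since Au³⁺/Au⁺ is the cathode and Cd²⁺/Cd the anode, E°cell = E°(Au³⁺/Au⁺) − E°(Cd²⁺/Cd).
So E°(Au³⁺/Au⁺) = E°cell + E°(Cd²⁺/Cd) = +1.798 + (-0.40) = +1.40 V.

+1.40 V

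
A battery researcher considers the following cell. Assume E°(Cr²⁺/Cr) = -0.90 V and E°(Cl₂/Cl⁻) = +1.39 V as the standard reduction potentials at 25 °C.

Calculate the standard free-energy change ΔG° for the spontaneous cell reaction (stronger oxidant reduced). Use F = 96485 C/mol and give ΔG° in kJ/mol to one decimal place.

-441.9 kJ/mol

Cl₂/Cl⁻ (E° = +1.39 V) is the cathode; Cr²⁺/Cr (E° = -0.90 V) is the anode, so E°cell = +2.29 V.
Balancing electrons gives n = 2 (lcm of 2 and 2).
ΔG° = −nFE° = −(2)(96485)(+2.29) = -441,901 J = -441.9 kJ/mol.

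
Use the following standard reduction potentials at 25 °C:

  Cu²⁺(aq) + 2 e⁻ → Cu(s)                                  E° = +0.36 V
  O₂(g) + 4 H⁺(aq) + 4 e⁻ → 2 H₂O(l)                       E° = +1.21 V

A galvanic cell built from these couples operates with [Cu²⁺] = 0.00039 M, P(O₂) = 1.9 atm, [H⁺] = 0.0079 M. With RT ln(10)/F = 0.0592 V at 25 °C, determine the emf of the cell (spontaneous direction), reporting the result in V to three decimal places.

O₂/H₂O is the cathode (higher E°), Cu²⁺/Cu the anode: E°cell = +1.21 − (+0.36) = +0.85 V, n = 4.
Overall: O₂(g) + 4 H⁺(aq) + 2 Cu(s) → 2 H₂O(l) + 2 Cu²⁺(aq)
Q = [Cu²⁺]^2 / (P(O₂)·[H⁺]^4); log Q = 1.313.
E = E° − (0.0592/n) log Q = +0.85 − (0.0592/4)(1.313) = +0.831 V.

+0.831 V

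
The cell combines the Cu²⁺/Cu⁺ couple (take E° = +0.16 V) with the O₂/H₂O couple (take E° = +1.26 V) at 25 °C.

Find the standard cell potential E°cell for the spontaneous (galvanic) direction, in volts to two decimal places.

+1.10 V

The O₂/H₂O couple has the higher reduction potential, so it is the cathode; Cu²⁺/Cu⁺ is oxidised at the anode.
E°cell = E°(cathode) − E°(anode) = (+1.26) − (+0.16) = +1.10 V.
Since E°cell > 0, the reaction is spontaneous under standard conditions.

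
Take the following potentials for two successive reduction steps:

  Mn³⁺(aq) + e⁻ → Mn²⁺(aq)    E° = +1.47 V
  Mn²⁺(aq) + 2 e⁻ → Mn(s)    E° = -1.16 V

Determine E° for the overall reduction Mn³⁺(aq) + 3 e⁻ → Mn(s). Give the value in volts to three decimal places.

-0.283 V

Since ΔG° = −nFE° is additive over sequential reductions, n₃E°₃ = n₁E°₁ + n₂E°₂.
E°₃ = (1×+1.47 + 2×-1.16) / 3 = (-0.850) / 3 = -0.283 V.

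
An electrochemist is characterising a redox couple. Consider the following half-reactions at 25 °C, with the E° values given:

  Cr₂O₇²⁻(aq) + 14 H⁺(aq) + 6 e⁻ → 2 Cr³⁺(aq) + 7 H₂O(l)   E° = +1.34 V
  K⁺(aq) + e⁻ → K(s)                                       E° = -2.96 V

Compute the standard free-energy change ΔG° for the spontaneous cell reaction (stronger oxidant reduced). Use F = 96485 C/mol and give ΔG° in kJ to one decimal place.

Cr₂O₇²⁻/Cr³⁺ (E° = +1.34 V) is the cathode; K⁺/K (E° = -2.96 V) is the anode, so E°cell = +4.30 V.
Balancing electrons gives n = 6 (lcm of 6 and 1).
ΔG° = −nFE° = −(6)(96485)(+4.30) = -2,489,313 J = -2489.3 kJ.

-2489.3 kJ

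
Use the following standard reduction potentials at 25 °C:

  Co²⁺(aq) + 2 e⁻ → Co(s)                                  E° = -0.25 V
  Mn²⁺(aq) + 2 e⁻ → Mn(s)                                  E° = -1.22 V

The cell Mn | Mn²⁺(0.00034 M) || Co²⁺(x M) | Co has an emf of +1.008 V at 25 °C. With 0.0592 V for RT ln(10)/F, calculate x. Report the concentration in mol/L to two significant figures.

0.0065 M

Co²⁺/Co is the cathode, Mn²⁺/Mn the anode: E°cell = +0.97 V, n = 2.
Overall reaction: Co²⁺(aq) + Mn(s) → Co(s) + Mn²⁺(aq); Q = [Mn²⁺]^1/[Co²⁺]^1.
From E = E° − (0.0592/n) log Q: log Q = (E° − E)·n/0.0592 = (+0.97 − (+1.008))·2/0.0592 = -1.2838.
So 1·log[Co²⁺] = 1·log(0.00034) − log Q = -3.4685 − (-1.2838) = -2.1847; [Co²⁺] = 10^(-2.1847) ≈ 0.0065 M.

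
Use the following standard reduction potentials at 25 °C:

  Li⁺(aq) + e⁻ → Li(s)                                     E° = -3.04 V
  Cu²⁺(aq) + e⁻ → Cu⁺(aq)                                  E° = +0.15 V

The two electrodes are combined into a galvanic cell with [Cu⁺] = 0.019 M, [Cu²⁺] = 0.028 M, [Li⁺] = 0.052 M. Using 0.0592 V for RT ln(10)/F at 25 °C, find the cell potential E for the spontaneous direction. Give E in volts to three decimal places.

+3.276 V

Cu²⁺/Cu⁺ is the cathode (higher E°), Li⁺/Li the anode: E°cell = +0.15 − (-3.04) = +3.19 V, n = 1.
Overall: Cu²⁺(aq) + Li(s) → Cu⁺(aq) + Li⁺(aq)
Q = [Cu⁺]·[Li⁺] / ([Cu²⁺]); log Q = -1.452.
E = E° − (0.0592/n) log Q = +3.19 − (0.0592/1)(-1.452) = +3.276 V.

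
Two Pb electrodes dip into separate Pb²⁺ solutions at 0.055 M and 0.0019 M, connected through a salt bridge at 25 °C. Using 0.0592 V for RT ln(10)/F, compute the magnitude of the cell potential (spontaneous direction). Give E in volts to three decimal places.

For a concentration cell E°cell = 0. The 0.055 M side is the cathode (reduction is favoured where [Pb²⁺] is higher).
With n = 2, E = −(0.0592/2) log([Pb²⁺]ₐₙ/[Pb²⁺]꜀ₐₜ) = −(0.0592/2) log(0.0019/0.055) = −(0.0592/2)(-1.462) = +0.043 V.

+0.043 V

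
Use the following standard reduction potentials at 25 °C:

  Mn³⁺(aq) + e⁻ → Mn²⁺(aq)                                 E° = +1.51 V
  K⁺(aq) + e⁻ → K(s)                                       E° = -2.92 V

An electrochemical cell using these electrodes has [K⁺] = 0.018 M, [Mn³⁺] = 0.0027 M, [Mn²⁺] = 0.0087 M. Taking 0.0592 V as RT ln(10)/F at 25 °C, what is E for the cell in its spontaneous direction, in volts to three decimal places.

Mn³⁺/Mn²⁺ is the cathode (higher E°), K⁺/K the anode: E°cell = +1.51 − (-2.92) = +4.43 V, n = 1.
Overall: Mn³⁺(aq) + K(s) → Mn²⁺(aq) + K⁺(aq)
Q = [Mn²⁺]·[K⁺] / ([Mn³⁺]); log Q = -1.237.
E = E° − (0.0592/n) log Q = +4.43 − (0.0592/1)(-1.237) = +4.503 V.

+4.503 V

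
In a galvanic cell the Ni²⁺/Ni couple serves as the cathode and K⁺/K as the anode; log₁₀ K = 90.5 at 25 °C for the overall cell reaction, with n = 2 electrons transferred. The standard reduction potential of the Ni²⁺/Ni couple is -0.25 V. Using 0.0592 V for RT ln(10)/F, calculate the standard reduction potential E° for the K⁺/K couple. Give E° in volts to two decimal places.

-2.93 V

E°cell = (0.0592/n)·log K = (0.0592/2)(90.5) = +2.679 V.
Since Ni²⁺/Ni is the cathode and K⁺/K the anode, E°cell = E°(Ni²⁺/Ni) − E°(K⁺/K).
So E°(K⁺/K) = E°(Ni²⁺/Ni) − E°cell = (-0.25) − (+2.679) = -2.93 V.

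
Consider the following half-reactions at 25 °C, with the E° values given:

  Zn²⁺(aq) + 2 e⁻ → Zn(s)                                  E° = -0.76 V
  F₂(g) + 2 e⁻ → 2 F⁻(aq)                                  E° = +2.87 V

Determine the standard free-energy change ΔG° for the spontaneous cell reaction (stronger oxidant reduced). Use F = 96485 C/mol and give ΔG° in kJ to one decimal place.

F₂/F⁻ (E° = +2.87 V) is the cathode; Zn²⁺/Zn (E° = -0.76 V) is the anode, so E°cell = +3.63 V.
Balancing electrons gives n = 2 (lcm of 2 and 2).
ΔG° = −nFE° = −(2)(96485)(+3.63) = -700,481 J = -700.5 kJ.

-700.5 kJ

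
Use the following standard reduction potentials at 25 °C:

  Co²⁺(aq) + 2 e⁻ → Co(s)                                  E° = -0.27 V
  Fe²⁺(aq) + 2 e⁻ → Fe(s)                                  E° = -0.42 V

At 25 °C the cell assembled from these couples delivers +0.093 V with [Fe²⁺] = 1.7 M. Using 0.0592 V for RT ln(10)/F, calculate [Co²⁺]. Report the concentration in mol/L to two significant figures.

0.020 M

Co²⁺/Co is the cathode, Fe²⁺/Fe the anode: E°cell = +0.15 V, n = 2.
Overall reaction: Co²⁺(aq) + Fe(s) → Co(s) + Fe²⁺(aq); Q = [Fe²⁺]^1/[Co²⁺]^1.
From E = E° − (0.0592/n) log Q: log Q = (E° − E)·n/0.0592 = (+0.15 − (+0.093))·2/0.0592 = 1.9257.
So 1·log[Co²⁺] = 1·log(1.7) − log Q = 0.2304 − (1.9257) = -1.6953; [Co²⁺] = 10^(-1.6953) ≈ 0.020 M.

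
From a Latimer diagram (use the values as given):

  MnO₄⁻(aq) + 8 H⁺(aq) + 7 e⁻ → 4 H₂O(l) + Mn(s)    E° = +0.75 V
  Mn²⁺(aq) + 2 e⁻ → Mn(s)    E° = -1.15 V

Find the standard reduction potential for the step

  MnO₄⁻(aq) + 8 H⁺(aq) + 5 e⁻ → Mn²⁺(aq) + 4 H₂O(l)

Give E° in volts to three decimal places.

Sequential free energies add, so n₃E°₃ = n₁E°₁ + n₂E°₂.
With n₃ = 7, and the known step contributing 2×(-1.15) V, the unknown satisfies 5·E° = 7×(+0.75) − 2×(-1.15) = +7.550.
E° = +7.550 / 5 = +1.510 V.

+1.510 V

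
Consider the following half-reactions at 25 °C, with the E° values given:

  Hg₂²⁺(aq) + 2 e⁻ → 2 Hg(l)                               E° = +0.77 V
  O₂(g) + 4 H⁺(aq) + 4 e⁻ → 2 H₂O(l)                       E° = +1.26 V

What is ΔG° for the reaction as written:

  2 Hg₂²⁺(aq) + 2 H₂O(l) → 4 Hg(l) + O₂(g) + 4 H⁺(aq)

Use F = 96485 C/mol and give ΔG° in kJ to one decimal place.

As written, Hg₂²⁺/Hg is reduced (cathode) and O₂/H₂O is oxidised (anode), so E°cell = (+0.77) − (+1.26) = -0.49 V.
Balancing electrons gives n = 4.
ΔG° = −nFE° = −(4)(96485)(-0.49) = 189,111 J = +189.1 kJ.

+189.1 kJ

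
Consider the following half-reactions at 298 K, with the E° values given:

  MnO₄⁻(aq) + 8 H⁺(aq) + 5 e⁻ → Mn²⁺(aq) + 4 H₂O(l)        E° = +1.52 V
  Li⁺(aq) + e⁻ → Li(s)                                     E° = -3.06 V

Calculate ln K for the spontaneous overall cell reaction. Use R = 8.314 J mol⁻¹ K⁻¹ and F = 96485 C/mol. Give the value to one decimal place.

891.8

Cathode: MnO₄⁻/Mn²⁺; anode: Li⁺/Li. E°cell = (+1.52) − (-3.06) = +4.58 V, with n = 5.
ΔG° = −nFE° = −RT ln K, so ln K = nFE°/(RT) = (5)(96485)(+4.58) / ((8.314)(298)) = 891.803.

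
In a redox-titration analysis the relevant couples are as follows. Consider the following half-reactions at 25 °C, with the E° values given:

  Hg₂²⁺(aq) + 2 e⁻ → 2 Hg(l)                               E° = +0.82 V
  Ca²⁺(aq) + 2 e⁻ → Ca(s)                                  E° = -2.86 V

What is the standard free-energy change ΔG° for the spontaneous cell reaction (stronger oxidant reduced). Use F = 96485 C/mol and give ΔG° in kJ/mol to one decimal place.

Hg₂²⁺/Hg (E° = +0.82 V) is the cathode; Ca²⁺/Ca (E° = -2.86 V) is the anode, so E°cell = +3.68 V.
Balancing electrons gives n = 2 (lcm of 2 and 2).
ΔG° = −nFE° = −(2)(96485)(+3.68) = -710,130 J = -710.1 kJ/mol.

-710.1 kJ/mol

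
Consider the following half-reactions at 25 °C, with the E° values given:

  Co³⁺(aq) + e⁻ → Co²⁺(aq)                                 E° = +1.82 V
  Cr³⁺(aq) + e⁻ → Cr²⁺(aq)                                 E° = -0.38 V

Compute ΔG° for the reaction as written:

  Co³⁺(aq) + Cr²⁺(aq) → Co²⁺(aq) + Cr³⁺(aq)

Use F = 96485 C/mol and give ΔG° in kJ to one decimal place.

-212.3 kJ

As written, Co³⁺/Co²⁺ is reduced (cathode) and Cr³⁺/Cr²⁺ is oxidised (anode), so E°cell = (+1.82) − (-0.38) = +2.20 V.
Balancing electrons gives n = 1.
ΔG° = −nFE° = −(1)(96485)(+2.20) = -212,267 J = -212.3 kJ.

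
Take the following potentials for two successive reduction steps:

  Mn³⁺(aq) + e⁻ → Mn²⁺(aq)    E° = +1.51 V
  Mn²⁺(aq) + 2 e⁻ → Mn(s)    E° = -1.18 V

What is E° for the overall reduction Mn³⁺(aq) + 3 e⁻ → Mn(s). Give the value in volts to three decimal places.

Adding the free-energy changes (−nFE°) of the two steps gives −n₃FE°₃ = −n₁FE°₁ − n₂FE°₂.
E°₃ = (1×+1.51 + 2×-1.18) / 3 = (-0.850) / 3 = -0.283 V.

-0.283 V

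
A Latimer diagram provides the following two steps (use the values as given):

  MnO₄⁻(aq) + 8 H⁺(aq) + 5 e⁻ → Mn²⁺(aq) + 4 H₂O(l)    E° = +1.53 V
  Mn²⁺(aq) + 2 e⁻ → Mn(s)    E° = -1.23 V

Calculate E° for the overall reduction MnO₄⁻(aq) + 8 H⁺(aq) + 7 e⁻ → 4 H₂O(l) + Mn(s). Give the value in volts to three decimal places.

Standard free energies of sequential steps add: ΔG°₃ = ΔG°₁ + ΔG°₂, so n₃E°₃ = n₁E°₁ + n₂E°₂.
E°₃ = (5×+1.53 + 2×-1.23) / 7 = (+5.190) / 7 = +0.741 V.

+0.741 V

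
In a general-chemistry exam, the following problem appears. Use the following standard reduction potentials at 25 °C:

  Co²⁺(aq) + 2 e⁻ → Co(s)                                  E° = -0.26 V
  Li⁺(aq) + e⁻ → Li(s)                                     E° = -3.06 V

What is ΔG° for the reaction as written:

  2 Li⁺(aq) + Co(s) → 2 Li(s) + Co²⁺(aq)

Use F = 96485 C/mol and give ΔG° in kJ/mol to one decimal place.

As written, Li⁺/Li is reduced (cathode) and Co²⁺/Co is oxidised (anode), so E°cell = (-3.06) − (-0.26) = -2.80 V.
Balancing electrons gives n = 2.
ΔG° = −nFE° = −(2)(96485)(-2.80) = 540,316 J = +540.3 kJ/mol.

+540.3 kJ/mol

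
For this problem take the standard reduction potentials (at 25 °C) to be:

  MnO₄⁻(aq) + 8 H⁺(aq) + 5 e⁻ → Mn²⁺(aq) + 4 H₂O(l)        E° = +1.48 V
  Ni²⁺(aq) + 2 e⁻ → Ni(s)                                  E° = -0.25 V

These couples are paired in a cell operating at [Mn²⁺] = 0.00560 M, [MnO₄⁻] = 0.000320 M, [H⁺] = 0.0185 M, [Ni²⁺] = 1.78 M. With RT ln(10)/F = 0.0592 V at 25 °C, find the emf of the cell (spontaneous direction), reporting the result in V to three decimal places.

MnO₄⁻/Mn²⁺ is the cathode (higher E°), Ni²⁺/Ni the anode: E°cell = +1.48 − (-0.25) = +1.73 V, n = 10.
Overall: 2 MnO₄⁻(aq) + 16 H⁺(aq) + 5 Ni(s) → 2 Mn²⁺(aq) + 8 H₂O(l) + 5 Ni²⁺(aq)
Q = [Mn²⁺]^2·[Ni²⁺]^5 / ([MnO₄⁻]^2·[H⁺]^16); log Q = 31.463.
E = E° − (0.0592/n) log Q = +1.73 − (0.0592/10)(31.463) = +1.544 V.

+1.544 V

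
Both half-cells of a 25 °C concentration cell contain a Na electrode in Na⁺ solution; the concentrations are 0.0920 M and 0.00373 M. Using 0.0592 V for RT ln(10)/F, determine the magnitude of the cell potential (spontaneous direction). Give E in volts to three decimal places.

+0.082 V

For a concentration cell E°cell = 0. The 0.0920 M side is the cathode (reduction is favoured where [Na⁺] is higher).
With n = 1, E = −(0.0592/1) log([Na⁺]ₐₙ/[Na⁺]꜀ₐₜ) = −(0.0592/1) log(0.00373/0.092) = −(0.0592/1)(-1.392) = +0.082 V.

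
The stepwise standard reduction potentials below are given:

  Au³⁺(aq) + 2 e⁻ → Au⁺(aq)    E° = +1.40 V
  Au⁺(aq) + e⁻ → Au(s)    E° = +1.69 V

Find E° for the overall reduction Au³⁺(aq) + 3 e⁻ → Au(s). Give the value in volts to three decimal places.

Standard free energies of sequential steps add: ΔG°₃ = ΔG°₁ + ΔG°₂, so n₃E°₃ = n₁E°₁ + n₂E°₂.
E°₃ = (2×+1.40 + 1×+1.69) / 3 = (+4.490) / 3 = +1.497 V.

+1.497 V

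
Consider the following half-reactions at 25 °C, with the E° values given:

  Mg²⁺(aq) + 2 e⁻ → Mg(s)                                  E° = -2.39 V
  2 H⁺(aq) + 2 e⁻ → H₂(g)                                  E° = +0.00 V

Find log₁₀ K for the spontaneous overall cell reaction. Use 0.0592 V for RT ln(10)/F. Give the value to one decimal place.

Cathode: H⁺/H₂; anode: Mg²⁺/Mg. E°cell = +2.39 V, n = 2.
log K = nE°cell / 0.0592 = (2)(+2.39) / 0.0592 = 80.7.

80.7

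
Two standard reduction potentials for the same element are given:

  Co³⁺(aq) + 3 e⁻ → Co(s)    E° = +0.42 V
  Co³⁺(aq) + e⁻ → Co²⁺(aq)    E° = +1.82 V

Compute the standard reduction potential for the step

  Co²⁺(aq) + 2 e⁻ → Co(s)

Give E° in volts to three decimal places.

Sequential free energies add, so n₃E°₃ = n₁E°₁ + n₂E°₂.
With n₃ = 3, and the known step contributing 1×(+1.82) V, the unknown satisfies 2·E° = 3×(+0.42) − 1×(+1.82) = -0.560.
E° = -0.560 / 2 = -0.280 V.

-0.280 V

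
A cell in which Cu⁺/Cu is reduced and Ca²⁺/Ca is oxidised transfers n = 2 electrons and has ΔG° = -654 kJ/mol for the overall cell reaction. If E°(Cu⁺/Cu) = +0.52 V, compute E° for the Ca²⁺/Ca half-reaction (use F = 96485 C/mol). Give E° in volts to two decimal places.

-2.87 V

E°cell = −ΔG°/(nF) = −(-654×10³)/((2)(96485)) = +3.389 V.
Since Cu⁺/Cu is the cathode and Ca²⁺/Ca the anode, E°cell = E°(Cu⁺/Cu) − E°(Ca²⁺/Ca).
So E°(Ca²⁺/Ca) = E°(Cu⁺/Cu) − E°cell = (+0.52) − (+3.389) = -2.87 V.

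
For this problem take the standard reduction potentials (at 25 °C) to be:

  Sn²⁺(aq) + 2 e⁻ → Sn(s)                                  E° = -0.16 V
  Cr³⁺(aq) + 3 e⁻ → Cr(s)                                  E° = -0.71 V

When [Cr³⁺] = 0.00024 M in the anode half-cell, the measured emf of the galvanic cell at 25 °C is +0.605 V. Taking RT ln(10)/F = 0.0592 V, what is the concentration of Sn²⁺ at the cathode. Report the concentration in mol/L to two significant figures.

0.28 M

Sn²⁺/Sn is the cathode, Cr³⁺/Cr the anode: E°cell = +0.55 V, n = 6.
Overall reaction: 3 Sn²⁺(aq) + 2 Cr(s) → 3 Sn(s) + 2 Cr³⁺(aq); Q = [Cr³⁺]^2/[Sn²⁺]^3.
From E = E° − (0.0592/n) log Q: log Q = (E° − E)·n/0.0592 = (+0.55 − (+0.605))·6/0.0592 = -5.5743.
So 3·log[Sn²⁺] = 2·log(0.00024) − log Q = -7.2396 − (-5.5743) = -1.6653; log[Sn²⁺] = -1.6653 / 3 = -0.5551; [Sn²⁺] = 10^(-0.5551) ≈ 0.28 M.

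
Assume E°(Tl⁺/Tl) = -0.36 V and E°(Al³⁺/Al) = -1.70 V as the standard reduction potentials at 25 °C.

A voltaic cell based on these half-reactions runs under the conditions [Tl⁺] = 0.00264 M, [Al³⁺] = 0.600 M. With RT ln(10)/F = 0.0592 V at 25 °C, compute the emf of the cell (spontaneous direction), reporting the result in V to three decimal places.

Tl⁺/Tl is the cathode (higher E°), Al³⁺/Al the anode: E°cell = -0.36 − (-1.70) = +1.34 V, n = 3.
Overall: 3 Tl⁺(aq) + Al(s) → 3 Tl(s) + Al³⁺(aq)
Q = [Al³⁺] / ([Tl⁺]^3); log Q = 7.513.
E = E° − (0.0592/n) log Q = +1.34 − (0.0592/3)(7.513) = +1.192 V.

+1.192 V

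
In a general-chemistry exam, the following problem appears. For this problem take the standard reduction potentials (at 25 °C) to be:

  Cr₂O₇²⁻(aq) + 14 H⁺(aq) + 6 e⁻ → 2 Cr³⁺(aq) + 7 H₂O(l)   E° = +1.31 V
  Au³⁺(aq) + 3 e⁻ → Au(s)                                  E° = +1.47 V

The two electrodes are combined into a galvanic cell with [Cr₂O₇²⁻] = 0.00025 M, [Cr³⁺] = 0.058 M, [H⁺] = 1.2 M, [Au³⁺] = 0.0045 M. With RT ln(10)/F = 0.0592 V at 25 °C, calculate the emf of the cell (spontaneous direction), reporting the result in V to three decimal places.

Au³⁺/Au is the cathode (higher E°), Cr₂O₇²⁻/Cr³⁺ the anode: E°cell = +1.47 − (+1.31) = +0.16 V, n = 6.
Overall: 2 Au³⁺(aq) + 2 Cr³⁺(aq) + 7 H₂O(l) → 2 Au(s) + Cr₂O₇²⁻(aq) + 14 H⁺(aq)
Q = [Cr₂O₇²⁻]·[H⁺]^14 / ([Au³⁺]^2·[Cr³⁺]^2); log Q = 4.673.
E = E° − (0.0592/n) log Q = +0.16 − (0.0592/6)(4.673) = +0.114 V.

+0.114 V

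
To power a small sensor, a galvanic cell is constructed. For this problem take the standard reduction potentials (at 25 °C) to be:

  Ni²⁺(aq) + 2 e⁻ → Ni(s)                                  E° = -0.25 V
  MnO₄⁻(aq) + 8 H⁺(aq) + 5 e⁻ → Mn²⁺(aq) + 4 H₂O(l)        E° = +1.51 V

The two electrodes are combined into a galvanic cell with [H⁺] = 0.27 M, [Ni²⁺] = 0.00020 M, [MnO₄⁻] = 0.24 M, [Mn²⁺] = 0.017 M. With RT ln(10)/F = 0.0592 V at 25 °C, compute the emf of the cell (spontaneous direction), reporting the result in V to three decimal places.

MnO₄⁻/Mn²⁺ is the cathode (higher E°), Ni²⁺/Ni the anode: E°cell = +1.51 − (-0.25) = +1.76 V, n = 10.
Overall: 2 MnO₄⁻(aq) + 16 H⁺(aq) + 5 Ni(s) → 2 Mn²⁺(aq) + 8 H₂O(l) + 5 Ni²⁺(aq)
Q = [Mn²⁺]^2·[Ni²⁺]^5 / ([MnO₄⁻]^2·[H⁺]^16); log Q = -11.696.
E = E° − (0.0592/n) log Q = +1.76 − (0.0592/10)(-11.696) = +1.829 V.

+1.829 V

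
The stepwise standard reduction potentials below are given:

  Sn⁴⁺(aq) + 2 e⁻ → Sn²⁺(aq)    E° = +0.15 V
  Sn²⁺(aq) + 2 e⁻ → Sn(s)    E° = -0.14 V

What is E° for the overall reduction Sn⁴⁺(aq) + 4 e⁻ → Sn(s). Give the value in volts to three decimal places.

+0.005 V

Since ΔG° = −nFE° is additive over sequential reductions, n₃E°₃ = n₁E°₁ + n₂E°₂.
E°₃ = (2×+0.15 + 2×-0.14) / 4 = (+0.020) / 4 = +0.005 V.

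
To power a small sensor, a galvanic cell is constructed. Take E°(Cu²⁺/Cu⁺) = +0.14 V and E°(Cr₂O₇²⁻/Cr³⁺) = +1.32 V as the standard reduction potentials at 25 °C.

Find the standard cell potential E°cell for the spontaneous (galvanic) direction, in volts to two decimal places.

+1.18 V

The Cr₂O₇²⁻/Cr³⁺ couple has the higher reduction potential, so it is the cathode; Cu²⁺/Cu⁺ is oxidised at the anode.
E°cell = E°(cathode) − E°(anode) = (+1.32) − (+0.14) = +1.18 V.
Since E°cell > 0, the reaction is spontaneous under standard conditions.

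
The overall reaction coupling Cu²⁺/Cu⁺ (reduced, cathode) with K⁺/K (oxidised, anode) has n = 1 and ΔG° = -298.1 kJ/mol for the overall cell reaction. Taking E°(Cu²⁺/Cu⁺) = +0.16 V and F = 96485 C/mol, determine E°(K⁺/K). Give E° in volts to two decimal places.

E°cell = −ΔG°/(nF) = −(-298.1×10³)/((1)(96485)) = +3.090 V.
Since Cu²⁺/Cu⁺ is the cathode and K⁺/K the anode, E°cell = E°(Cu²⁺/Cu⁺) − E°(K⁺/K).
So E°(K⁺/K) = E°(Cu²⁺/Cu⁺) − E°cell = (+0.16) − (+3.090) = -2.93 V.

-2.93 V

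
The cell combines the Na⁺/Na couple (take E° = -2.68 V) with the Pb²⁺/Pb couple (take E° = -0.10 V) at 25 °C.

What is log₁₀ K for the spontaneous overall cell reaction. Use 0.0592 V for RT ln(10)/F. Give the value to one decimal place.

Cathode: Pb²⁺/Pb; anode: Na⁺/Na. E°cell = +2.58 V, n = 2.
log K = nE°cell / 0.0592 = (2)(+2.58) / 0.0592 = 87.2.

87.2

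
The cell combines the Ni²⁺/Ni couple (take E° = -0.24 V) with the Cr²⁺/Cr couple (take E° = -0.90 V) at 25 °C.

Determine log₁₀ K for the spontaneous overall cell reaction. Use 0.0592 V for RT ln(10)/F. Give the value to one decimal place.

Cathode: Ni²⁺/Ni; anode: Cr²⁺/Cr. E°cell = +0.66 V, n = 2.
log K = nE°cell / 0.0592 = (2)(+0.66) / 0.0592 = 22.3.

22.3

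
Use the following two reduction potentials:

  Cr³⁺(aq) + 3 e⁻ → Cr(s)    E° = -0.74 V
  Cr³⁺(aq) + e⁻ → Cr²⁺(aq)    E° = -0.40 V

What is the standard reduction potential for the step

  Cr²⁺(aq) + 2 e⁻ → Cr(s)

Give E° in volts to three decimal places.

Sequential free energies add, so n₃E°₃ = n₁E°₁ + n₂E°₂.
With n₃ = 3, and the known step contributing 1×(-0.40) V, the unknown satisfies 2·E° = 3×(-0.74) − 1×(-0.40) = -1.820.
E° = -1.820 / 2 = -0.910 V.

-0.910 V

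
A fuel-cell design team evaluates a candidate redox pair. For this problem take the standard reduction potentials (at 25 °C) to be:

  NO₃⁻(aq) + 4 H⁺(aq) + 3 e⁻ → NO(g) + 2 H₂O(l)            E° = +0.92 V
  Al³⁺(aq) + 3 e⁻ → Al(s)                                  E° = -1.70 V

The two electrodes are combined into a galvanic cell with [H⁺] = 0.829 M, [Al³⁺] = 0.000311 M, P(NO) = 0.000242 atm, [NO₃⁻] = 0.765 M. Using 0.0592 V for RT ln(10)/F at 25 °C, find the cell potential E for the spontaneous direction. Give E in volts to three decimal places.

+2.752 V

NO₃⁻/NO is the cathode (higher E°), Al³⁺/Al the anode: E°cell = +0.92 − (-1.70) = +2.62 V, n = 3.
Overall: NO₃⁻(aq) + 4 H⁺(aq) + Al(s) → NO(g) + 2 H₂O(l) + Al³⁺(aq)
Q = P(NO)·[Al³⁺] / ([NO₃⁻]·[H⁺]^4); log Q = -6.681.
E = E° − (0.0592/n) log Q = +2.62 − (0.0592/3)(-6.681) = +2.752 V.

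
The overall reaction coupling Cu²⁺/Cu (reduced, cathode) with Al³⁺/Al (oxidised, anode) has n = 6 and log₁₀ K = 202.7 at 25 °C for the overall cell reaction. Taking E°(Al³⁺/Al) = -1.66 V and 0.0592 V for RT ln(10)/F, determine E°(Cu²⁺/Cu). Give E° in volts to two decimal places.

+0.34 V

E°cell = (0.0592/n)·log K = (0.0592/6)(202.7) = +2.000 V.
Since Cu²⁺/Cu is the cathode and Al³⁺/Al the anode, E°cell = E°(Cu²⁺/Cu) − E°(Al³⁺/Al).
So E°(Cu²⁺/Cu) = E°cell + E°(Al³⁺/Al) = +2.000 + (-1.66) = +0.34 V.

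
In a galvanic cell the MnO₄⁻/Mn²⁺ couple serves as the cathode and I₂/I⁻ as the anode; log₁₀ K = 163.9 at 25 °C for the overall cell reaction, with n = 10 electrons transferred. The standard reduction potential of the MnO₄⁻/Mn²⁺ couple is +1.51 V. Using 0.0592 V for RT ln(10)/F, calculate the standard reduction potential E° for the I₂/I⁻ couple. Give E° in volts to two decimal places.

E°cell = (0.0592/n)·log K = (0.0592/10)(163.9) = +0.970 V.
Since MnO₄⁻/Mn²⁺ is the cathode and I₂/I⁻ the anode, E°cell = E°(MnO₄⁻/Mn²⁺) − E°(I₂/I⁻).
So E°(I₂/I⁻) = E°(MnO₄⁻/Mn²⁺) − E°cell = (+1.51) − (+0.970) = +0.54 V.

+0.54 V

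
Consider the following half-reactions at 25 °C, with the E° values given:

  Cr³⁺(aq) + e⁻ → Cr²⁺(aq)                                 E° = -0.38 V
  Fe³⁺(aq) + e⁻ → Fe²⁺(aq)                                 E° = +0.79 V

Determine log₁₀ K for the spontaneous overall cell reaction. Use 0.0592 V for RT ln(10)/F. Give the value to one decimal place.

19.8

Cathode: Fe³⁺/Fe²⁺; anode: Cr³⁺/Cr²⁺. E°cell = +1.17 V, n = 1.
log K = nE°cell / 0.0592 = (1)(+1.17) / 0.0592 = 19.8.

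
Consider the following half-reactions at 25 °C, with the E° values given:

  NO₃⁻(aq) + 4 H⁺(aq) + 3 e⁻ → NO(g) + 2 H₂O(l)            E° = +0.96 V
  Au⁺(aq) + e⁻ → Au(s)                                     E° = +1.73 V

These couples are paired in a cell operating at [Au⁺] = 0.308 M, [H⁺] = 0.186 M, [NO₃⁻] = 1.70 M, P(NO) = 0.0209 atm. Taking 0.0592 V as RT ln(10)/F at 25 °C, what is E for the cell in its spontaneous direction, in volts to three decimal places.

+0.760 V

Au⁺/Au is the cathode (higher E°), NO₃⁻/NO the anode: E°cell = +1.73 − (+0.96) = +0.77 V, n = 3.
Overall: 3 Au⁺(aq) + NO(g) + 2 H₂O(l) → 3 Au(s) + NO₃⁻(aq) + 4 H⁺(aq)
Q = [NO₃⁻]·[H⁺]^4 / ([Au⁺]^3·P(NO)); log Q = 0.523.
E = E° − (0.0592/n) log Q = +0.77 − (0.0592/3)(0.523) = +0.760 V.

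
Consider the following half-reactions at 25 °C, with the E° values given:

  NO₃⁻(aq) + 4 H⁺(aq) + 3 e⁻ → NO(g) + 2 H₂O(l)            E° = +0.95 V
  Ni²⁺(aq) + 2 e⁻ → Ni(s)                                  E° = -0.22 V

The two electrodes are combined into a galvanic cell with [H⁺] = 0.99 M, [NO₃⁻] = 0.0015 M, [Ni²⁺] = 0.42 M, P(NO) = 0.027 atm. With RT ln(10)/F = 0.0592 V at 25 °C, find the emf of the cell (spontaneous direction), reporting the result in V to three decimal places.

NO₃⁻/NO is the cathode (higher E°), Ni²⁺/Ni the anode: E°cell = +0.95 − (-0.22) = +1.17 V, n = 6.
Overall: 2 NO₃⁻(aq) + 8 H⁺(aq) + 3 Ni(s) → 2 NO(g) + 4 H₂O(l) + 3 Ni²⁺(aq)
Q = P(NO)^2·[Ni²⁺]^3 / ([NO₃⁻]^2·[H⁺]^8); log Q = 1.415.
E = E° − (0.0592/n) log Q = +1.17 − (0.0592/6)(1.415) = +1.156 V.

+1.156 V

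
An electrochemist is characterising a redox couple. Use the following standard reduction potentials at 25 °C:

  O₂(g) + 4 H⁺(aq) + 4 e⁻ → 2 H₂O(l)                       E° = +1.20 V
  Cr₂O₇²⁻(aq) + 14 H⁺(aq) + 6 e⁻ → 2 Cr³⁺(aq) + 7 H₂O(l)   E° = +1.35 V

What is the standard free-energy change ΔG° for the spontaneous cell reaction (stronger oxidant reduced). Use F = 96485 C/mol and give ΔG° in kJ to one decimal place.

-173.7 kJ

Cr₂O₇²⁻/Cr³⁺ (E° = +1.35 V) is the cathode; O₂/H₂O (E° = +1.20 V) is the anode, so E°cell = +0.15 V.
Balancing electrons gives n = 12 (lcm of 6 and 4).
ΔG° = −nFE° = −(12)(96485)(+0.15) = -173,673 J = -173.7 kJ.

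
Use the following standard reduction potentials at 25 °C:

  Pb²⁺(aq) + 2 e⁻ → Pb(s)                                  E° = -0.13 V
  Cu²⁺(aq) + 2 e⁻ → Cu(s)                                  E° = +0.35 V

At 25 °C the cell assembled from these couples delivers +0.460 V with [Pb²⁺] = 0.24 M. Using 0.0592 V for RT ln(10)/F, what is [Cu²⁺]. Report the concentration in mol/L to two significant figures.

Cu²⁺/Cu is the cathode, Pb²⁺/Pb the anode: E°cell = +0.48 V, n = 2.
Overall reaction: Cu²⁺(aq) + Pb(s) → Cu(s) + Pb²⁺(aq); Q = [Pb²⁺]^1/[Cu²⁺]^1.
From E = E° − (0.0592/n) log Q: log Q = (E° − E)·n/0.0592 = (+0.48 − (+0.460))·2/0.0592 = 0.6757.
So 1·log[Cu²⁺] = 1·log(0.24) − log Q = -0.6198 − (0.6757) = -1.2955; [Cu²⁺] = 10^(-1.2955) ≈ 0.051 M.

0.051 M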